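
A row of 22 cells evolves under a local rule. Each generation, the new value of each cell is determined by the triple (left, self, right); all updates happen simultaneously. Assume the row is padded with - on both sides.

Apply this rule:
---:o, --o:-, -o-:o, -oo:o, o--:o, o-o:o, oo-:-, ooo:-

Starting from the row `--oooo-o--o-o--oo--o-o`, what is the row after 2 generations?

o-o---ooo-oooo-o-o-ooo
ooooo-o--oo---oooooo--

ooooo-o--oo---oooooo--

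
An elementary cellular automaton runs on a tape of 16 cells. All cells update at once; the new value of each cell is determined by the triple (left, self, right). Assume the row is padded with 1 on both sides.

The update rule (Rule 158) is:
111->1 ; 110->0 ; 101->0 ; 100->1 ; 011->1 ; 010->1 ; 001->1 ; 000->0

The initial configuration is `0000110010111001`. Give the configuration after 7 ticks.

1001101110110111
0111001100100111
0110111011111111
0100110011111111
0111101111111111
0111001111111111
0110111111111111

0110111111111111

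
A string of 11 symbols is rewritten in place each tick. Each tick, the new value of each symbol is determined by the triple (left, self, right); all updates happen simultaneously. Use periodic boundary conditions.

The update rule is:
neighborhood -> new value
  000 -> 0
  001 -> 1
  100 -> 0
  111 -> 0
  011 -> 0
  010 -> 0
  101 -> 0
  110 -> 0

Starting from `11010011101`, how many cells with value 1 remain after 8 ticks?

00000100000
00001000000
00010000000
00100000000
01000000000
10000000000
00000000001
00000000010
count of 1: 1

1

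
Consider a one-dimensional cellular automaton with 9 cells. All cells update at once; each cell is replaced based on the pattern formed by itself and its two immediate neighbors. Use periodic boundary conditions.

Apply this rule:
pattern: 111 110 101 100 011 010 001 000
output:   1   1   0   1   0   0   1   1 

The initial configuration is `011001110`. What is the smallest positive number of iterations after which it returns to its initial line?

101110111
100110011
111011101
111001100
011110111
001110011
110111101
110011100
011101111
001100111
110111011
110011001
111101110
011100110
101111011
100111001
111011110
011001110

18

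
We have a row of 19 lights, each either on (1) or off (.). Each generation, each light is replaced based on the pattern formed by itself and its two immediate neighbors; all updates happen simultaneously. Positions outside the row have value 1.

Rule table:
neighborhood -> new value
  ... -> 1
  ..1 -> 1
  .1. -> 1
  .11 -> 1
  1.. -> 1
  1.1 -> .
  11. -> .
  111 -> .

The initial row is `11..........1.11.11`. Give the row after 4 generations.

1111...........1111

generation 1: ..11111111111.1..1.
generation 2: 111...........1111.
generation 3: ...111111111111....
generation 4: 1111...........1111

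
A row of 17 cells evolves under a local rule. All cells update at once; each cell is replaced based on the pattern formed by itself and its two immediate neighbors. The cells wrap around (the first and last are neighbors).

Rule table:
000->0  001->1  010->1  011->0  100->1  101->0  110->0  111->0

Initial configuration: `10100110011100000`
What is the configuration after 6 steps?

10111001100010001
00000110010111010
00001001110000011
10011110001000100
11100001011101111
00010011000000000

00010011000000000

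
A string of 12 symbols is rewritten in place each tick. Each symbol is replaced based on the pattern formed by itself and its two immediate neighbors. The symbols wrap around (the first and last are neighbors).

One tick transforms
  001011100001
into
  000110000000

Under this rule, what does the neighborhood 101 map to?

At position 3 the neighborhood is 101; the next row has 1 there.

1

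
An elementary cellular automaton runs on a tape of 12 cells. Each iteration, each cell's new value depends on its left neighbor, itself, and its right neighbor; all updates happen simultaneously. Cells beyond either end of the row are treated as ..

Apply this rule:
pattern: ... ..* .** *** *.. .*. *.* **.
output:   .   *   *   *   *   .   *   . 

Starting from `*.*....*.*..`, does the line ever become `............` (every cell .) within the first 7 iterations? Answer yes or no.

no

iteration 1: .*.*..*.*.*.
iteration 2: *.*.**.*.*.*
iteration 3: .*.**.*.*.*.
iteration 4: *.**.*.*.*.*
iteration 5: .**.*.*.*.*.
iteration 6: **.*.*.*.*.*
iteration 7: *.*.*.*.*.*.
iteration 7 is *.*.*.*.*.*., still not uniform .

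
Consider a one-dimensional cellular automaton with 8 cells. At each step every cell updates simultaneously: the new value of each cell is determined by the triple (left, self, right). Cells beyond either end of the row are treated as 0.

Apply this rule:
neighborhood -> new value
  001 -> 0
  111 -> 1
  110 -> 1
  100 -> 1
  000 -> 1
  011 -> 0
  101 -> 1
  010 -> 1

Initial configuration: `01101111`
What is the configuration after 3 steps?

00110111
10011011
11001101

11001101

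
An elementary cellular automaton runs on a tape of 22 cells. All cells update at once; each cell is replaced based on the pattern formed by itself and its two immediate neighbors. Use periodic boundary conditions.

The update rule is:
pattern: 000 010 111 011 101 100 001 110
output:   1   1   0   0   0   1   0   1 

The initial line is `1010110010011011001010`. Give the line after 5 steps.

1010011011001001101010
1011001001101100101010
1001101100100110101010
1100100110110010101010
0110110010011010101010

0110110010011010101010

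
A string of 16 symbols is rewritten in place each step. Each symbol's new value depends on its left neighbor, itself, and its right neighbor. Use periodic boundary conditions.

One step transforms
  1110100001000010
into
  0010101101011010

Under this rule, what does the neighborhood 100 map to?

0

At position 5 the neighborhood is 100; the next row has 0 there.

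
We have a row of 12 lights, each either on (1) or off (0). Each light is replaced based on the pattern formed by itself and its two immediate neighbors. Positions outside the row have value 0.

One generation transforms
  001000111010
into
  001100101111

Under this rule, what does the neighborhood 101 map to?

At position 9 the neighborhood is 101; the next row has 1 there.

1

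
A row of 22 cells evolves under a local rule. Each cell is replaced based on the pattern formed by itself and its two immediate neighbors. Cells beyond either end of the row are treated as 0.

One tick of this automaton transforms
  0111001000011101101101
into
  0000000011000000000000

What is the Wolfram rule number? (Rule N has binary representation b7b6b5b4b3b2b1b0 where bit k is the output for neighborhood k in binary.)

position 2: 111 → 0  (bit 7 = 0)
position 3: 110 → 0  (bit 6 = 0)
position 14: 101 → 0  (bit 5 = 0)
position 4: 100 → 0  (bit 4 = 0)
position 1: 011 → 0  (bit 3 = 0)
position 6: 010 → 0  (bit 2 = 0)
position 0: 001 → 0  (bit 1 = 0)
position 8: 000 → 1  (bit 0 = 1)
bits b7..b0 = 00000001 = 1

1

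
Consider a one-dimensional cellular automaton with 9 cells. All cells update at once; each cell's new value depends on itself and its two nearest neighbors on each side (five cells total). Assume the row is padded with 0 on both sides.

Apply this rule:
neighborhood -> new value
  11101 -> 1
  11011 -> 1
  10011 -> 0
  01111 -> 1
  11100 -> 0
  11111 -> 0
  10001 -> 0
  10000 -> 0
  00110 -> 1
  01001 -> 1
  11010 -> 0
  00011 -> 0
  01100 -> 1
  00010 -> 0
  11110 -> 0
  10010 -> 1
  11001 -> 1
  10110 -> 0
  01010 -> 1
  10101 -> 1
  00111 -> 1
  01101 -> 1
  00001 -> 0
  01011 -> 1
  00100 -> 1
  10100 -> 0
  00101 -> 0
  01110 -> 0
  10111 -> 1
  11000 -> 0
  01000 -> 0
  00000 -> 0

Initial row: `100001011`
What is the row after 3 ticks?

100000101
100000010
100000010

100000010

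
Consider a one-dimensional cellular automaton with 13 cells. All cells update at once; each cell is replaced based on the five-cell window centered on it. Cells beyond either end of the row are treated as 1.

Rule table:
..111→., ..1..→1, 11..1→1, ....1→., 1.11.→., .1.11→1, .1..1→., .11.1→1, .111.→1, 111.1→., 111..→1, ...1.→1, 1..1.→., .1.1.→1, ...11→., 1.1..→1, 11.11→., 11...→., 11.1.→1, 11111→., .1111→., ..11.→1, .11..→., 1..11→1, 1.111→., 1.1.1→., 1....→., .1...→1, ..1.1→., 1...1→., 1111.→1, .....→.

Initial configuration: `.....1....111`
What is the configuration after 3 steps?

....111......
.....11......
.....1.......

.....1.......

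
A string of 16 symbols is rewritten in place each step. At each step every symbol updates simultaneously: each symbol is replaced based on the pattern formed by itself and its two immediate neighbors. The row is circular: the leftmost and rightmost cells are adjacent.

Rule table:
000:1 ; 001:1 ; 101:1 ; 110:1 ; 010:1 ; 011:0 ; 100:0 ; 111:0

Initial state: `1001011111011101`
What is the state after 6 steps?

1011100001100110
1100101110101011
0101110011111100
1110010100000101
0010111101111110
1111000110000010

1111000110000010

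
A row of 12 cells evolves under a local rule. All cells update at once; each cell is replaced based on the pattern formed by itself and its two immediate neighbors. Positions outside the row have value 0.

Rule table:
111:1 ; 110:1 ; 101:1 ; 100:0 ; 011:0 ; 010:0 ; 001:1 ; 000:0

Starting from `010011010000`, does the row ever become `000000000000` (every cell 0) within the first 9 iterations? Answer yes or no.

iteration 1: 100101100000
iteration 2: 001010100000
iteration 3: 010101000000
iteration 4: 101010000000
iteration 5: 010100000000
iteration 6: 101000000000
iteration 7: 010000000000
iteration 8: 100000000000
iteration 9: 000000000000
all cells are 0 at iteration 9

yes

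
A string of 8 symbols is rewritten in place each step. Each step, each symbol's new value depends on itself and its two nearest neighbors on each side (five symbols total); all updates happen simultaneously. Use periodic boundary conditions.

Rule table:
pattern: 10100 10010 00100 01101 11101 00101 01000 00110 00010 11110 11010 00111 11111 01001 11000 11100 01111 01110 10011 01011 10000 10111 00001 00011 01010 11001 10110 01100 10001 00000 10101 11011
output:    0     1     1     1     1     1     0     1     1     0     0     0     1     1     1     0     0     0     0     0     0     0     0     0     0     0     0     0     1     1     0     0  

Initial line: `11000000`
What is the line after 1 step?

10101100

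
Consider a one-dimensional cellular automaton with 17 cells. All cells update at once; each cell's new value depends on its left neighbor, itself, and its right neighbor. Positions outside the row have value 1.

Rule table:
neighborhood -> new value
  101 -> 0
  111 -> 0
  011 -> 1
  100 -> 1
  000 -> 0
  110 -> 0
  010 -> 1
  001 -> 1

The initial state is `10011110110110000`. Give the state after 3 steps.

01111111000001000

step 1: 01110000100101001
step 2: 01001001111101111
step 3: 01111111000001000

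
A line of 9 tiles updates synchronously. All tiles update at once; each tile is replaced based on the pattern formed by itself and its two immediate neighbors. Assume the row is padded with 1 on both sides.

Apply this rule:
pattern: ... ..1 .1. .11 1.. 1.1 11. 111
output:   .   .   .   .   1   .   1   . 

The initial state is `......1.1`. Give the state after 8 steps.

step 1: 1........
step 2: 11.......
step 3: .11......
step 4: ..11.....
step 5: 1..11....
step 6: 11..11...
step 7: .11..11..
step 8: ..11..11.

..11..11.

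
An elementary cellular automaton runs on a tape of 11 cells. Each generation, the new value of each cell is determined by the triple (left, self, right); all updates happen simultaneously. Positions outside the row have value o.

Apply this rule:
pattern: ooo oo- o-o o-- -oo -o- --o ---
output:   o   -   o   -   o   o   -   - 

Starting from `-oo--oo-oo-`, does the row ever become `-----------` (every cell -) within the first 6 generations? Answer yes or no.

oo---o-oo-o
o----ooo-oo
-----oo-ooo
-----o-oooo
-----oooooo
-----oooooo
generation 6 is -----oooooo, still not uniform -

no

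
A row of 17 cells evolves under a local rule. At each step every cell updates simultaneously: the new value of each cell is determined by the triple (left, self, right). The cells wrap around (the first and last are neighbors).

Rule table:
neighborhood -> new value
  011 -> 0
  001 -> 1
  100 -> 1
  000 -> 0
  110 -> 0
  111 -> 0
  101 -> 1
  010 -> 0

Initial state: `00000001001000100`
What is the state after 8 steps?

01010101001010101

00000010110101010
00000101001010101
10001010110101010
01010101001010101
10101010110101010
01010101001010101  (repeats step 4; period 2)
step 8: 01010101001010101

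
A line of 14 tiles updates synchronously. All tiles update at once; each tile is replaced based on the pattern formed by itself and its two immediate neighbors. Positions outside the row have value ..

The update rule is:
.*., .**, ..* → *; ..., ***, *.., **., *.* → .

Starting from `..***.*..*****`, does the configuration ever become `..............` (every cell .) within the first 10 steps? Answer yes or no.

.**...*.**....
**...**.*.....
*...**..*.....
*..**..**.....
*.**..**......
*.*..**.......
*.*.**........
*.*.*.........
*.*.*.........  (fixed point — unchanged through step 10)
step 10 is *.*.*........., still not uniform .

no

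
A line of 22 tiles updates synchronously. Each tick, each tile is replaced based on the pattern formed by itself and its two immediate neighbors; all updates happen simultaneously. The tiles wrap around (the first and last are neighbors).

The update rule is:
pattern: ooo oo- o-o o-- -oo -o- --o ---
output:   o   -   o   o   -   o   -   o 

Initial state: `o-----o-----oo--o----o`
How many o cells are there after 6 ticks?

-oooo-ooooo---o-oooo--
--oo-o-ooo-oo-oo-oo-oo
o---ooo-o-o--o--o--o--
ooo--o-ooooo-oo-oo-oo-
-o-o-oo-ooo-o--o--o--o
ooooo--o-o-ooo-oo-oo-o
count of o: 15

15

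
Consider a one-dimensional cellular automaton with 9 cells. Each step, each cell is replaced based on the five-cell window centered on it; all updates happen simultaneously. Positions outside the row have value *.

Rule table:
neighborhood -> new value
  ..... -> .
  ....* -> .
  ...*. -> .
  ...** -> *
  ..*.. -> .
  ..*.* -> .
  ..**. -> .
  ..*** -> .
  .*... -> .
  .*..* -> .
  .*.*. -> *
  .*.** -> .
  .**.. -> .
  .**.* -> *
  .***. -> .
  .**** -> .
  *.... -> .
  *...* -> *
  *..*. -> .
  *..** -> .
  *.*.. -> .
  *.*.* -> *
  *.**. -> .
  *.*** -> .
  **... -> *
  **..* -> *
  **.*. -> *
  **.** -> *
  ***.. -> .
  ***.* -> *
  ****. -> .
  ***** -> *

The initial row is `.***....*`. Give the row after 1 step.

*...*..*.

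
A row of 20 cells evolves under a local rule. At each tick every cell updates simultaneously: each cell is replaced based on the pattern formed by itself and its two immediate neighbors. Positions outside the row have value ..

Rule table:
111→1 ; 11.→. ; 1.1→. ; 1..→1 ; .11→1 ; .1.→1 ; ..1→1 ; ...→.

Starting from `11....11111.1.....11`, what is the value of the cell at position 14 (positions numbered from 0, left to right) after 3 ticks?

1.1..11111..11...11.
1.1111111.111.1.11.1
1.111111..11..1.1..1
position 14 holds 1

1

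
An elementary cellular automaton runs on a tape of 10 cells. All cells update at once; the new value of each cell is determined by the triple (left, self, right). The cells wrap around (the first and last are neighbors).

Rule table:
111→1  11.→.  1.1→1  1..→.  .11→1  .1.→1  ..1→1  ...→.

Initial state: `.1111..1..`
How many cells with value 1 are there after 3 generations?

generation 1: 1111..11..
generation 2: 111..11..1
generation 3: 11..11..11
count of 1: 6

6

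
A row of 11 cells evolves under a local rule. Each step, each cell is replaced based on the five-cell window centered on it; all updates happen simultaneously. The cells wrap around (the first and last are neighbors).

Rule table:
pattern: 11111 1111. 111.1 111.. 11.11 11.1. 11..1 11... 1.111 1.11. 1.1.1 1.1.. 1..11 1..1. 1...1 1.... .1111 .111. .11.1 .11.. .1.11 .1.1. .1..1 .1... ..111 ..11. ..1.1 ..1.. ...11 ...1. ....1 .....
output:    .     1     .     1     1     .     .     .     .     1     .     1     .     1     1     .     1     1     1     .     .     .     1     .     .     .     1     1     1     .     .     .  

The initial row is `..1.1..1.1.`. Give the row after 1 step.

1.1.1111.1.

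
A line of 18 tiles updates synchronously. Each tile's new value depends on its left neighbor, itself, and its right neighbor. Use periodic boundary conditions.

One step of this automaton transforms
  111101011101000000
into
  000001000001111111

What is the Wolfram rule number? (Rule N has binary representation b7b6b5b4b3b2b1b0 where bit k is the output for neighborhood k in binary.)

position 1: 111 → 0  (bit 7 = 0)
position 3: 110 → 0  (bit 6 = 0)
position 4: 101 → 0  (bit 5 = 0)
position 12: 100 → 1  (bit 4 = 1)
position 0: 011 → 0  (bit 3 = 0)
position 5: 010 → 1  (bit 2 = 1)
position 17: 001 → 1  (bit 1 = 1)
position 13: 000 → 1  (bit 0 = 1)
bits b7..b0 = 00010111 = 23

23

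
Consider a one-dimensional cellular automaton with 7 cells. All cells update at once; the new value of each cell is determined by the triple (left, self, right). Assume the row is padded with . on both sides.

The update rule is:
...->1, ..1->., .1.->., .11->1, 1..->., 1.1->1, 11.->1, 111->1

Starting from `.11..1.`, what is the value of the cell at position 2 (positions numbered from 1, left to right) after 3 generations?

1

.11....
.11.111
.111111
position 2 holds 1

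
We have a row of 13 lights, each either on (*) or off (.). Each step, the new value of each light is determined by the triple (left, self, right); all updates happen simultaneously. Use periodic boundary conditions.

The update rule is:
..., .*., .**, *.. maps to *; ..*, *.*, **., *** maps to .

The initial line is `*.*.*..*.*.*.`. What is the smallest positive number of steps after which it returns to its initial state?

2

step 1: *.*.**.*.*.*.
step 2: *.*.*..*.*.*.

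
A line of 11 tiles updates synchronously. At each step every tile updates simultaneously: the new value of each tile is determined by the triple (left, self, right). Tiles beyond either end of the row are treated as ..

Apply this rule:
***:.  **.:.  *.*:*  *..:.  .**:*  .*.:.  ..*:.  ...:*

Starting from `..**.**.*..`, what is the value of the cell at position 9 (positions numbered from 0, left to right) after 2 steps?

.

step 1: *.*.**.*..*
step 2: .*.**.*....
position 9 holds .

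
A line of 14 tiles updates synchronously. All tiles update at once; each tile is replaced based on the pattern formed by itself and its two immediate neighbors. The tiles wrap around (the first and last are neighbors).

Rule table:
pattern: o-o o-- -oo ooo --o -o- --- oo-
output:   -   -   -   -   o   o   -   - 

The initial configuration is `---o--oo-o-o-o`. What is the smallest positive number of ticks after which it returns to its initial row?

tick 1: --oo-o---o-o-o
tick 2: -o---o--oo-o-o
tick 3: -o--oo-o---o-o
tick 4: -o-o---o--oo-o
tick 5: -o-o--oo-o---o
tick 6: -o-o-o---o--oo
tick 7: -o-o-o--oo-o--
tick 8: oo-o-o-o---o--
tick 9: ---o-o-o--oo-o
tick 10: --oo-o-o-o---o
tick 11: -o---o-o-o--oo
tick 12: -o--oo-o-o-o--
tick 13: oo-o---o-o-o--
tick 14: ---o--oo-o-o-o

14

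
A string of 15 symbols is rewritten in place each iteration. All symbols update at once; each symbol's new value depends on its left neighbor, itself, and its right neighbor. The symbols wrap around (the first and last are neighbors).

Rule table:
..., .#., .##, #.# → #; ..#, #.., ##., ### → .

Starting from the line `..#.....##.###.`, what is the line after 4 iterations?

#.#.###.#.##...
#####..####..#.
#......#.....##
..####.#.###.#.

..####.#.###.#.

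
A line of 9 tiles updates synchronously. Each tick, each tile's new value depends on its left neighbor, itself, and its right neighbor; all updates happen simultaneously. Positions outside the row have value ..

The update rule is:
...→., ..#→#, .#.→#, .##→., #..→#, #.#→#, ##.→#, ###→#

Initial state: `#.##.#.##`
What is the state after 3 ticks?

#.##.####

tick 1: ##.####.#
tick 2: .##.#####
tick 3: #.##.####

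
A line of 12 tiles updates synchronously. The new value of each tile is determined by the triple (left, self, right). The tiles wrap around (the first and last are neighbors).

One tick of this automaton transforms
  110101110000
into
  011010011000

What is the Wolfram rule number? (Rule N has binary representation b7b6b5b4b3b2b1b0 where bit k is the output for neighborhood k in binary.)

112

position 6: 111 → 0  (bit 7 = 0)
position 1: 110 → 1  (bit 6 = 1)
position 2: 101 → 1  (bit 5 = 1)
position 8: 100 → 1  (bit 4 = 1)
position 0: 011 → 0  (bit 3 = 0)
position 3: 010 → 0  (bit 2 = 0)
position 11: 001 → 0  (bit 1 = 0)
position 9: 000 → 0  (bit 0 = 0)
bits b7..b0 = 01110000 = 112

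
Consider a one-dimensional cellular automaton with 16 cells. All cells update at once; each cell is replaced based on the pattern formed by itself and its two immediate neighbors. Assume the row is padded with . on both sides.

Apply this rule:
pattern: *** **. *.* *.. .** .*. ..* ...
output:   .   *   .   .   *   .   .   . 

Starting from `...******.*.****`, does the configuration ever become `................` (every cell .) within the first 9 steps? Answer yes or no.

...*....*...*..*
................
all cells are . at step 2

yes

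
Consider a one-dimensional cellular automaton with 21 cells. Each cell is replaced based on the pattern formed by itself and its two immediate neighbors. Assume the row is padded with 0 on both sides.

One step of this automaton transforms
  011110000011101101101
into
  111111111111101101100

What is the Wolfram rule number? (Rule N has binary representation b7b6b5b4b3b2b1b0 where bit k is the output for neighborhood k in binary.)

219

position 2: 111 → 1  (bit 7 = 1)
position 4: 110 → 1  (bit 6 = 1)
position 13: 101 → 0  (bit 5 = 0)
position 5: 100 → 1  (bit 4 = 1)
position 1: 011 → 1  (bit 3 = 1)
position 20: 010 → 0  (bit 2 = 0)
position 0: 001 → 1  (bit 1 = 1)
position 6: 000 → 1  (bit 0 = 1)
bits b7..b0 = 11011011 = 219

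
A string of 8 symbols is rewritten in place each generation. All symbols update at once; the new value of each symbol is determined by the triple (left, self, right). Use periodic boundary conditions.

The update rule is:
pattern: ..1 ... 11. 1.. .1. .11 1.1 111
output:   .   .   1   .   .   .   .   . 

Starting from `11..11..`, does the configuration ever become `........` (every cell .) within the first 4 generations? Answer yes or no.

.1...1..
........
all cells are . at generation 2

yes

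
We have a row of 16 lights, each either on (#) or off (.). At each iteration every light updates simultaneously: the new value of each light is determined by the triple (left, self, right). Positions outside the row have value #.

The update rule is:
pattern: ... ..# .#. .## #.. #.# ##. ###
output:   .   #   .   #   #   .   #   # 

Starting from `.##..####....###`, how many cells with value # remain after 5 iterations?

15

iteration 1: .#########..####
iteration 2: .###############
iteration 3: .###############  (fixed point — unchanged through iteration 5)
count of #: 15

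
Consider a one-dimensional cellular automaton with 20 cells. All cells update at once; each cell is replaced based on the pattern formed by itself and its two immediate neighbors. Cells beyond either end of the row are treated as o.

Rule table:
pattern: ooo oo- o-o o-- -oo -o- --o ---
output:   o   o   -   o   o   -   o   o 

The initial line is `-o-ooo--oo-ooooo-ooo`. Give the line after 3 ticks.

---ooooooo-ooooo-ooo
oooooooooo-ooooo-ooo
oooooooooo-ooooo-ooo

oooooooooo-ooooo-ooo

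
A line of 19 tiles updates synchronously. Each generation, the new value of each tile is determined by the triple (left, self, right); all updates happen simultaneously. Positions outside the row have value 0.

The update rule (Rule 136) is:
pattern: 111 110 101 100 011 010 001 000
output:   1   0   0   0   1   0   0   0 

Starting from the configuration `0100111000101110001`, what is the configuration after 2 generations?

0000110000001100000
0000100000001000000

0000100000001000000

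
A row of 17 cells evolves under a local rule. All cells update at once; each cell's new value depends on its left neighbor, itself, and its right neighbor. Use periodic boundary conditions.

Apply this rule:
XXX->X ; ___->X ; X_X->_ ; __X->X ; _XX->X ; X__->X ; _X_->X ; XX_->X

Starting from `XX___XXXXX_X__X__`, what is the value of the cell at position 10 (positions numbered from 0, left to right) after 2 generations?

_

XXXXXXXXXX_XXXXXX
XXXXXXXXXX_XXXXXX
position 10 holds _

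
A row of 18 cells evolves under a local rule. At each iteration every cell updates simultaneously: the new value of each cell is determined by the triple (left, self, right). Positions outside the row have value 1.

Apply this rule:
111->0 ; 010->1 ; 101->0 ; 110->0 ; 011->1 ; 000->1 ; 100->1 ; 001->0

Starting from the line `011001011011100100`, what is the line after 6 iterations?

010101011011010100

010101010010010110
010101011011010100
010101010010010110  (repeats iteration 1; period 2)
iteration 6: 010101011011010100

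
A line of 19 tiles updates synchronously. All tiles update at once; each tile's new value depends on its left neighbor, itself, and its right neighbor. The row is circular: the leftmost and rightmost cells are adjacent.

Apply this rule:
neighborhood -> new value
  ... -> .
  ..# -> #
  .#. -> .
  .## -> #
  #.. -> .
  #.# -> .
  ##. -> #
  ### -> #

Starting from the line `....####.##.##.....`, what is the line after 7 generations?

generation 1: ...#####.##.##.....
generation 2: ..######.##.##.....
generation 3: .#######.##.##.....
generation 4: ########.##.##.....
generation 5: ########.##.##....#
generation 6: ########.##.##...##
generation 7: ########.##.##..###

########.##.##..###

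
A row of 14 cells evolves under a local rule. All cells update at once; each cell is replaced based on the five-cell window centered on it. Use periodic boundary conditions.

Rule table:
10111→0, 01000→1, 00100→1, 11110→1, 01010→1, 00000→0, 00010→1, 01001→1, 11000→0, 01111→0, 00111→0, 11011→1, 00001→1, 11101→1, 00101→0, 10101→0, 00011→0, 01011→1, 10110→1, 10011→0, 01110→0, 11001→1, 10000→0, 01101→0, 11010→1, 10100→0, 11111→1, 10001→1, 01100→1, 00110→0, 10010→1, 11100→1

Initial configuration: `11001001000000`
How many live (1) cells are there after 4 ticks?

7

01111111100010
00011111101111
01000111110011
10110001111000
count of 1: 7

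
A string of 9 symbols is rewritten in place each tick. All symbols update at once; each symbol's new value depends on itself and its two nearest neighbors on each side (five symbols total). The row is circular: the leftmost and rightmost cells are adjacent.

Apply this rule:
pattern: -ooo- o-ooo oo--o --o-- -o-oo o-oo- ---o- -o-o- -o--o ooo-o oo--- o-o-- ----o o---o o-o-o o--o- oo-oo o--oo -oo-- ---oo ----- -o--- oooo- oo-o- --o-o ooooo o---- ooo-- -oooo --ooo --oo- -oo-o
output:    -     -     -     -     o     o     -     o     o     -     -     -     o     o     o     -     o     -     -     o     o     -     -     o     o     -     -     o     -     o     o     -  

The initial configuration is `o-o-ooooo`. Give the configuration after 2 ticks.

tick 1: -ooo-----
tick 2: oo-o--ooo

oo-o--ooo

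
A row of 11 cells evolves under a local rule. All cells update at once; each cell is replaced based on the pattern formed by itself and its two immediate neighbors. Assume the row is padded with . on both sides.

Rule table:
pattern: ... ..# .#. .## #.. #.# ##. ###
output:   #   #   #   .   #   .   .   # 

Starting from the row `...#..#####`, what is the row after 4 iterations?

iteration 1: ######.###.
iteration 2: .####...#.#
iteration 3: #.##.####.#
iteration 4: #.....##..#

#.....##..#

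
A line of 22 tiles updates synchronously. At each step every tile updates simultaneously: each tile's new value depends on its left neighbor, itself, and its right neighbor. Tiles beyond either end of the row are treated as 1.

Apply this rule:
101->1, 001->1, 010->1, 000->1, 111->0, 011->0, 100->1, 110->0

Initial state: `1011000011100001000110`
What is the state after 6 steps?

1111000011100000000110

step 1: 0100111100011111111001
step 2: 1111000011100000000110
step 3: 0000111100011111111001
step 4: 1111000011100000000110  (repeats step 2; period 2)
step 6: 1111000011100000000110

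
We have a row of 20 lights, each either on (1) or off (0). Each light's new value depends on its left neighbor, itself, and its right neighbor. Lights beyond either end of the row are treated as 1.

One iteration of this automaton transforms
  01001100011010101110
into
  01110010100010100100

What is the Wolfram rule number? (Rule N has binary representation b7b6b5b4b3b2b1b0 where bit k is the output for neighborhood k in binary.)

150

position 17: 111 → 1  (bit 7 = 1)
position 5: 110 → 0  (bit 6 = 0)
position 0: 101 → 0  (bit 5 = 0)
position 2: 100 → 1  (bit 4 = 1)
position 4: 011 → 0  (bit 3 = 0)
position 1: 010 → 1  (bit 2 = 1)
position 3: 001 → 1  (bit 1 = 1)
position 7: 000 → 0  (bit 0 = 0)
bits b7..b0 = 10010110 = 150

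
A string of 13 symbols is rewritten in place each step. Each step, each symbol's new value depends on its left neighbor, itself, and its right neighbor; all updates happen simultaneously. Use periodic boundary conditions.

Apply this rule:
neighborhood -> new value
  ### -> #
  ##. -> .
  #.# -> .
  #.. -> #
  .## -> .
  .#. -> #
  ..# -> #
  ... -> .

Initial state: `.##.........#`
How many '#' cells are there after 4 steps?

9

...#.......##
#.###.....#..
#..#.#...####
.###.##.#.###
count of #: 9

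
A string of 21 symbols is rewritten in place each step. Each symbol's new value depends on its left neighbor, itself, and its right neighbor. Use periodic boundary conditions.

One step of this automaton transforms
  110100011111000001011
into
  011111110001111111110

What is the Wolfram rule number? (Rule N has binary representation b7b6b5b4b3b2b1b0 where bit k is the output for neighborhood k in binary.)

127

position 0: 111 → 0  (bit 7 = 0)
position 1: 110 → 1  (bit 6 = 1)
position 2: 101 → 1  (bit 5 = 1)
position 4: 100 → 1  (bit 4 = 1)
position 7: 011 → 1  (bit 3 = 1)
position 3: 010 → 1  (bit 2 = 1)
position 6: 001 → 1  (bit 1 = 1)
position 5: 000 → 1  (bit 0 = 1)
bits b7..b0 = 01111111 = 127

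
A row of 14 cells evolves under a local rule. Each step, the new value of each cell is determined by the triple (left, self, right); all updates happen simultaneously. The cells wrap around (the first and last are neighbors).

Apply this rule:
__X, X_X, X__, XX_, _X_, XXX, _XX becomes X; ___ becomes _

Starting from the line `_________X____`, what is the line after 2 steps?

step 1: ________XXX___
step 2: _______XXXXX__

_______XXXXX__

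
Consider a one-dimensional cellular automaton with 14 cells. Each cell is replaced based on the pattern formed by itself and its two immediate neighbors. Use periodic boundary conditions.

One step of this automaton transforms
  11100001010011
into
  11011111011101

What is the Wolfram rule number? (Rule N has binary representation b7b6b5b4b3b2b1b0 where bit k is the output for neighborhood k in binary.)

position 0: 111 → 1  (bit 7 = 1)
position 2: 110 → 0  (bit 6 = 0)
position 8: 101 → 0  (bit 5 = 0)
position 3: 100 → 1  (bit 4 = 1)
position 12: 011 → 0  (bit 3 = 0)
position 7: 010 → 1  (bit 2 = 1)
position 6: 001 → 1  (bit 1 = 1)
position 4: 000 → 1  (bit 0 = 1)
bits b7..b0 = 10010111 = 151

151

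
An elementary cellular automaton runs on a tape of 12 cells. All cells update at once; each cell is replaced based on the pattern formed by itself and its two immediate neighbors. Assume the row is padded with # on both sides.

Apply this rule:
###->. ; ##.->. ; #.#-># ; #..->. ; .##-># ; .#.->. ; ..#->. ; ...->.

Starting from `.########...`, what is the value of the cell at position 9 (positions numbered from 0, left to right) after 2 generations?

##..........
............
position 9 holds .

.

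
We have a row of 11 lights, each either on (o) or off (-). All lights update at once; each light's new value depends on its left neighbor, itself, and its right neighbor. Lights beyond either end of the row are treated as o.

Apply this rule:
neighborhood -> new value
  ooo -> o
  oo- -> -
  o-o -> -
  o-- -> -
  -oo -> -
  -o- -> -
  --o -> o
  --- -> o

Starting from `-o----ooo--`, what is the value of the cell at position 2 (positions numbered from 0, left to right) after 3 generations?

generation 1: ---ooo-o--o
generation 2: -oo-o----o-
generation 3: ------ooo--
position 2 holds -

-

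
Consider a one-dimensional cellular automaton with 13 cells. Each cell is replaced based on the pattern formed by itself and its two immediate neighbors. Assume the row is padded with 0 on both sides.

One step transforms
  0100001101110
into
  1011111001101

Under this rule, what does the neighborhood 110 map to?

At position 7 the neighborhood is 110; the next row has 0 there.

0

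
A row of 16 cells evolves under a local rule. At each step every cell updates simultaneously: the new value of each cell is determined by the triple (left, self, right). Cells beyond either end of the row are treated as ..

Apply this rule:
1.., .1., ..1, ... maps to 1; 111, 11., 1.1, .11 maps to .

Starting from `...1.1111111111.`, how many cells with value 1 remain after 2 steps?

12

step 1: 1111...........1
step 2: ....111111111111
count of 1: 12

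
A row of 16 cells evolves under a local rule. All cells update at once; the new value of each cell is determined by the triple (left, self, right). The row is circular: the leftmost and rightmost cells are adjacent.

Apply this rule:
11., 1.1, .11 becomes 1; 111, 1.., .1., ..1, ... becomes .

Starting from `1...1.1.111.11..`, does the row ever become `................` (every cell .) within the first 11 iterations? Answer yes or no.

.....1.11.1111..
......11111..1..
......1...1.....
................
all cells are . at iteration 4

yes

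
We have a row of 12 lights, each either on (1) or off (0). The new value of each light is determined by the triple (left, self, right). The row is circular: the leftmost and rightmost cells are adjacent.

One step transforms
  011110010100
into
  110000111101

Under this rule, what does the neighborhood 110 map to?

At position 4 the neighborhood is 110; the next row has 0 there.

0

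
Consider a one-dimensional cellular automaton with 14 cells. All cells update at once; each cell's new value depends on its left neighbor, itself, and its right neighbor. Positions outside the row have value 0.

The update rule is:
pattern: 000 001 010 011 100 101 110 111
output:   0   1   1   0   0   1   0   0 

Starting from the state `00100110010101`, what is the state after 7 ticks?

01101000111111
10011001000000
10100011000000
11100100000000
00001100000000
00010000000000
00110000000000

00110000000000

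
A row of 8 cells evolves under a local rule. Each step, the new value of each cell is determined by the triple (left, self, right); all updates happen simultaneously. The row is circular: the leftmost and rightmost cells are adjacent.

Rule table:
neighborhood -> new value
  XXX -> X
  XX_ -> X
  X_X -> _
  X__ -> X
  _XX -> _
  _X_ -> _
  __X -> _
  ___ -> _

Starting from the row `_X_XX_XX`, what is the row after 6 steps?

_X__X___

step 1: ____X__X
step 2: X____X__
step 3: _X____X_
step 4: __X____X
step 5: X__X____
step 6: _X__X___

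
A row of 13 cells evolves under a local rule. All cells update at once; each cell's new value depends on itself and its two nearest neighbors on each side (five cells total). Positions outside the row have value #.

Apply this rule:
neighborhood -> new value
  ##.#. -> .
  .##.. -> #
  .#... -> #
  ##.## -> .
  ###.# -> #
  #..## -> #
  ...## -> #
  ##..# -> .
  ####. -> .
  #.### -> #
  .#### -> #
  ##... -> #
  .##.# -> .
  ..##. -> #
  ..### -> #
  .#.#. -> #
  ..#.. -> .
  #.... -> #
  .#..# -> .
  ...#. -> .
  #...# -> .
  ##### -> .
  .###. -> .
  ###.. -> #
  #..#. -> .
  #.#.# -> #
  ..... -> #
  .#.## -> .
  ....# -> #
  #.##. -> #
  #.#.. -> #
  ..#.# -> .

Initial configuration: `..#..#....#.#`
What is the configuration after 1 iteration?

......###...#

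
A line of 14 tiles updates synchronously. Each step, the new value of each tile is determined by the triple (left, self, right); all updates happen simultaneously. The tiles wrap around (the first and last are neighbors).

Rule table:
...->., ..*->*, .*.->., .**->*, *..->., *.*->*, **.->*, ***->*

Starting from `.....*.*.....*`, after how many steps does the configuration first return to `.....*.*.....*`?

....*.*.....*.
...*.*.....*..
..*.*.....*...
.*.*.....*....
*.*.....*.....
.*.....*.....*
*.....*.....*.
.....*.....*.*
....*.....*.*.
...*.....*.*..
..*.....*.*...
.*.....*.*....
*.....*.*.....
.....*.*.....*

14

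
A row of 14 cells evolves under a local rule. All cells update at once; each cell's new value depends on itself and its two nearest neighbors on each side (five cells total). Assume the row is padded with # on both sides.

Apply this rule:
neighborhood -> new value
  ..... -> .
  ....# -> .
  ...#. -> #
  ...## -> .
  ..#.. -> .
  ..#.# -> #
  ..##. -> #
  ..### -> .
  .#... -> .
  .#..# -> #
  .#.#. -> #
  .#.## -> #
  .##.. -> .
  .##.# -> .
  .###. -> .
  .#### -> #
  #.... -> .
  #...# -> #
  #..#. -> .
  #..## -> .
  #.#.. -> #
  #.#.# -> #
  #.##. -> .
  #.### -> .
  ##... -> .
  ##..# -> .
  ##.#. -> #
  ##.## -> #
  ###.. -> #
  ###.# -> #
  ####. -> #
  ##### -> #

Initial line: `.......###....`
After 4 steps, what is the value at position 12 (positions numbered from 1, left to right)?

.

step 1: .........#....
step 2: ........#.....
step 3: .......#......
step 4: ......#.......
position 12 holds .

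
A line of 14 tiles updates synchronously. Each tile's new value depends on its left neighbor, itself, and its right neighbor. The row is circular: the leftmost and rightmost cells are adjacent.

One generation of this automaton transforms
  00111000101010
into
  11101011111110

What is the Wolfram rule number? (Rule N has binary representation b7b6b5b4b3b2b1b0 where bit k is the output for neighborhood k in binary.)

position 3: 111 → 0  (bit 7 = 0)
position 4: 110 → 1  (bit 6 = 1)
position 9: 101 → 1  (bit 5 = 1)
position 5: 100 → 0  (bit 4 = 0)
position 2: 011 → 1  (bit 3 = 1)
position 8: 010 → 1  (bit 2 = 1)
position 1: 001 → 1  (bit 1 = 1)
position 0: 000 → 1  (bit 0 = 1)
bits b7..b0 = 01101111 = 111

111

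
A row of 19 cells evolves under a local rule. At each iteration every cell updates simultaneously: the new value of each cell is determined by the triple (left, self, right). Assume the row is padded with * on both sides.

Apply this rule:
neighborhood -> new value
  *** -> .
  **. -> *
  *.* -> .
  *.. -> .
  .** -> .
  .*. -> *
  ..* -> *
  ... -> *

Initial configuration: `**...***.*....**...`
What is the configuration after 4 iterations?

.*..*.**.*...*.*...

.*.**..*.*.***.*.**
.*..*.**.*...*.*...
.*.**..*.*.***.*.**  (repeats iteration 1; period 2)
iteration 4: .*..*.**.*...*.*...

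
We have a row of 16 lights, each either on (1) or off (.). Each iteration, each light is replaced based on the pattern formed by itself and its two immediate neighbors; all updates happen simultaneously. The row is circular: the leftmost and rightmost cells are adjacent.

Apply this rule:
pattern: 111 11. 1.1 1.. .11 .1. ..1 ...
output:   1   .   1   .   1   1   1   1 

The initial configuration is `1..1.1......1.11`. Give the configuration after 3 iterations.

..1111.111111111
.1111.111111111.
1111.111111111..

1111.111111111..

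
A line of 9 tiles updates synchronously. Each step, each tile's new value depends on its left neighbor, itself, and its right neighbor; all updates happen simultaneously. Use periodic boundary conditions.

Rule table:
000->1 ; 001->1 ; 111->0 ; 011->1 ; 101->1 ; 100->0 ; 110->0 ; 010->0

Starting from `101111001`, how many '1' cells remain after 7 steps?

011000011
110011110
100110001
001100111
011001100
110011001
000110011
count of 1: 4

4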